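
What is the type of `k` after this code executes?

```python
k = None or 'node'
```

'or' with None returns the other value ('node', str)

str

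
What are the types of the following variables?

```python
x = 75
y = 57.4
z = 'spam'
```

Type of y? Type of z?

y is float; z is str

float, str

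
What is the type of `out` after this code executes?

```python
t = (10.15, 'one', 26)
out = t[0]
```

Index 0 of tuple is 10.15 which is float

float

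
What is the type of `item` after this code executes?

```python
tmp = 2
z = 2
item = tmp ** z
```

int ** positive int returns int (2 ** 2 = 4)

int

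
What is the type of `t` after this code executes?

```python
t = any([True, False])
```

any() returns bool

bool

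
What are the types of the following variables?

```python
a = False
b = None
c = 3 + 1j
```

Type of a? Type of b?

a is bool; b is NoneType

bool, NoneType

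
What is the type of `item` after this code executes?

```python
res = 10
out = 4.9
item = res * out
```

int * float returns float (10 * 4.9 = 49.0)

float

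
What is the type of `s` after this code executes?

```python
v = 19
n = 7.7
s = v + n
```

int + float returns float (19 + 7.7 = 26.7)

float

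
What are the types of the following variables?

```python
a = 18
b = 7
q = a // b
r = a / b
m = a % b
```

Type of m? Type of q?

int % int returns int; int // int returns int

int, int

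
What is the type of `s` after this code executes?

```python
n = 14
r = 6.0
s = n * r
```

int * float returns float (14 * 6.0 = 84.0)

float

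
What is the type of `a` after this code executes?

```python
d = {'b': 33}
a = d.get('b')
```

dict.get() returns the value (int) when key is found

int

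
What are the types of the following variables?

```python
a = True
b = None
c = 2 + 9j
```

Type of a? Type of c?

a is bool; c is complex

bool, complex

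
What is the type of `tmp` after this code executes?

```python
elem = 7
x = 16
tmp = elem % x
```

int % int returns int (7 % 16 = 7)

int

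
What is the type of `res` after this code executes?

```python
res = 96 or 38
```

'or' returns the first truthy value (96, which is int)

int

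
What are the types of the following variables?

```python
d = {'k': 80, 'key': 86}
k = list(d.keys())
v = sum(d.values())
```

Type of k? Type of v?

list(...) returns list; sum of int values returns int

list, int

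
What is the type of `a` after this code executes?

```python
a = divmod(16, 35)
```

divmod() returns a tuple (quotient, remainder)

tuple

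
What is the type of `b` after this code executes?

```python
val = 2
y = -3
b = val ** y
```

int ** negative int returns float

float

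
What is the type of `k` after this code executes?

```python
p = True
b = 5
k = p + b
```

bool + int returns int (True is 1, so 1 + 5 = 6)

int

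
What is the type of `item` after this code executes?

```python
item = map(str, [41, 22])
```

map() returns a map iterator object

map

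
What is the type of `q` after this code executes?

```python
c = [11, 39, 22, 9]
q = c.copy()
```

list.copy() returns list

list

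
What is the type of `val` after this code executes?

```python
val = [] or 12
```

'or' returns first truthy value (12, which is int)

int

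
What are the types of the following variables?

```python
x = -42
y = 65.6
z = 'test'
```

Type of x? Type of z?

x is int; z is str

int, str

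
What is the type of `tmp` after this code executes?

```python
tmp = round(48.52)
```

round() with no ndigits arg returns int

int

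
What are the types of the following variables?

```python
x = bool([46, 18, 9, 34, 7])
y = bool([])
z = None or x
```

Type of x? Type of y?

bool() returns bool; bool() returns bool

bool, bool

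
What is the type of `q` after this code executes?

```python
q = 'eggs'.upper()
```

str.upper() returns str

str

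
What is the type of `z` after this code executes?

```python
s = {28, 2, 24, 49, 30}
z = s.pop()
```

Popping from a set of ints returns int

int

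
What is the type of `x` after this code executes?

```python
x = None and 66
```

'and' returns first falsy value (None)

NoneType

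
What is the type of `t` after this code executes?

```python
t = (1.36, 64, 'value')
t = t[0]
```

Index 0 of tuple is 1.36 which is float

float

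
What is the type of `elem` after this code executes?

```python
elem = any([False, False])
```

any() returns bool

bool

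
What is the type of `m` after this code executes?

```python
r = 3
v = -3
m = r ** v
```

int ** negative int returns float

float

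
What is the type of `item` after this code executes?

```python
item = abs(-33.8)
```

abs() of float returns float

float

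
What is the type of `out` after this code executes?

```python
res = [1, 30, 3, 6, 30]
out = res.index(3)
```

list.index() returns int

int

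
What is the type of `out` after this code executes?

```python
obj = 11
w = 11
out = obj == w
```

Equality comparison returns bool

bool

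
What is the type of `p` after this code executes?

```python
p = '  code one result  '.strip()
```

str.strip() returns str

str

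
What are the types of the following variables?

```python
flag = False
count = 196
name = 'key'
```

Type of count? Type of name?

count is int; name is str

int, str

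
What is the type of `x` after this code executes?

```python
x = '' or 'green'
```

'or' returns first truthy value ('green', which is str)

str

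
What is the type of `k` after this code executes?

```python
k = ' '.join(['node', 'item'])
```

str.join() returns str

str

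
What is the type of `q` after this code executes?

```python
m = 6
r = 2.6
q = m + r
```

int + float returns float (6 + 2.6 = 8.6)

float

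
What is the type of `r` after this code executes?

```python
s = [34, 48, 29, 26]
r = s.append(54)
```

list.append() returns None (mutates in place)

NoneType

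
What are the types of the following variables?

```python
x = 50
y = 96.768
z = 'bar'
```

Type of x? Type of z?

x is int; z is str

int, str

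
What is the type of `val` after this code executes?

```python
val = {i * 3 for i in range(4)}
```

A set comprehension {expr for x in iterable} produces a set

set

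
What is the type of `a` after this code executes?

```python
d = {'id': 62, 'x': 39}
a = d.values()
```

.values() returns a dict_values view object

dict_values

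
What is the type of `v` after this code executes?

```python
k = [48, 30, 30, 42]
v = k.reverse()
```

list.reverse() returns None

NoneType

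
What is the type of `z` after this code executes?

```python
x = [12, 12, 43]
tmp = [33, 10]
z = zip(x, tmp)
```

zip() returns a zip iterator object

zip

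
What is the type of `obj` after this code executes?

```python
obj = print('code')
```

print() returns None

NoneType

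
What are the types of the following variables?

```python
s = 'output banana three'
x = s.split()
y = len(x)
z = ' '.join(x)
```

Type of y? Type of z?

len() returns int; str.join() returns str

int, str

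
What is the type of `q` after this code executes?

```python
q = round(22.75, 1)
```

round() with ndigits arg returns float

float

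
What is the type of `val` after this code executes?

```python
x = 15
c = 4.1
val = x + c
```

int + float returns float (15 + 4.1 = 19.1)

float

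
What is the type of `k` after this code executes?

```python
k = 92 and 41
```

'and' returns the last value when all truthy (41, which is int)

int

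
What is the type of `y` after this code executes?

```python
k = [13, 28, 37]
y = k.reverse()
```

list.reverse() returns None

NoneType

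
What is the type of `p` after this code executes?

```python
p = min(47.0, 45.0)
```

min() of floats returns float

float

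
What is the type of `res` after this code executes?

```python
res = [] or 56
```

'or' returns first truthy value (56, which is int)

int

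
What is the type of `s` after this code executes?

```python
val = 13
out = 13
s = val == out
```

Equality comparison returns bool

bool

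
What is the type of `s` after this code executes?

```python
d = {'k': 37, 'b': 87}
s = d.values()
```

.values() returns a dict_values view object

dict_values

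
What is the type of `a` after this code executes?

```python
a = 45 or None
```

'or' returns first truthy value (45, int)

int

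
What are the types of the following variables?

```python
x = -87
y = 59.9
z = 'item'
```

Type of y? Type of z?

y is float; z is str

float, str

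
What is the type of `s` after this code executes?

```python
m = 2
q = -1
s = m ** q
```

int ** negative int returns float

float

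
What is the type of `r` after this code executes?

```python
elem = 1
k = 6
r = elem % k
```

int % int returns int (1 % 6 = 1)

int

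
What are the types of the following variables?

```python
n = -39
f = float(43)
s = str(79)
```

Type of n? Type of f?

n is int; f is float

int, float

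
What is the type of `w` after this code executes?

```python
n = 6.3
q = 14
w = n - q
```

float - int returns float (6.3 - 14 = -7.7)

float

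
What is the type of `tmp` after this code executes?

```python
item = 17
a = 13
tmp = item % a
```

int % int returns int (17 % 13 = 4)

int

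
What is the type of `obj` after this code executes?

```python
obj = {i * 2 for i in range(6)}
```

A set comprehension {expr for x in iterable} produces a set

set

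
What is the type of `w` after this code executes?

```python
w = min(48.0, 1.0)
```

min() of floats returns float

float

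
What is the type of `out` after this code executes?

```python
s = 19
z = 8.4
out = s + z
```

int + float returns float (19 + 8.4 = 27.4)

float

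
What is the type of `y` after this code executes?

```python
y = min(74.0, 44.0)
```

min() of floats returns float

float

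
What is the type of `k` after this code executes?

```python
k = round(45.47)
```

round() with no ndigits arg returns int

int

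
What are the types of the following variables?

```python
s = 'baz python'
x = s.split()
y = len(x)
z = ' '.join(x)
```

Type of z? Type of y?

str.join() returns str; len() returns int

str, int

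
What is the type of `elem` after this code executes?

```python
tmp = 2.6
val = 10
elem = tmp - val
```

float - int returns float (2.6 - 10 = -7.4)

float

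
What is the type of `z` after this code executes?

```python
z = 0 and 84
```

'and' returns the first falsy value (0, which is int)

int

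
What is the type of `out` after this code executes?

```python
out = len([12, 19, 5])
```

len() always returns int

int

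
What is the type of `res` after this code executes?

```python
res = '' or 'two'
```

'or' returns first truthy value ('two', which is str)

str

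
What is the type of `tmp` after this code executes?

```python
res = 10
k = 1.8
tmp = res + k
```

int + float returns float (10 + 1.8 = 11.8)

float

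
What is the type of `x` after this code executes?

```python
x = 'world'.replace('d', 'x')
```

str.replace() returns str

str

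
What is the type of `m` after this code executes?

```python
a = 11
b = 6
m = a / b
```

int / int always returns float in Python 3 (11 / 6 = 1.83333)

float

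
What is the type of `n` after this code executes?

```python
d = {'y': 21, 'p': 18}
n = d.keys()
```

.keys() returns a dict_keys view object

dict_keys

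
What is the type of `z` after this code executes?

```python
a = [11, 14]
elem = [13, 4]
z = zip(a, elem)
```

zip() returns a zip iterator object

zip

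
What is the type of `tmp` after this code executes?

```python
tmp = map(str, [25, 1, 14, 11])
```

map() returns a map iterator object

map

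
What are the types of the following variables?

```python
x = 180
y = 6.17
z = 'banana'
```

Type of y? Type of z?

y is float; z is str

float, str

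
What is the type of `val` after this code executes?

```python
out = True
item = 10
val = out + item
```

bool + int returns int (True is 1, so 1 + 10 = 11)

int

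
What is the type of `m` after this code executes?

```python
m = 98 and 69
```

'and' returns the last value when all truthy (69, which is int)

int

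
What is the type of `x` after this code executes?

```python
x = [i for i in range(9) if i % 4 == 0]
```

A list comprehension [...] produces a list

list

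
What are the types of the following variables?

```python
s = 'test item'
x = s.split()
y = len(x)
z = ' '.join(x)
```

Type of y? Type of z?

len() returns int; str.join() returns str

int, str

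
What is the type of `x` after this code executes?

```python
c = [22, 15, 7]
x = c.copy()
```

list.copy() returns list

list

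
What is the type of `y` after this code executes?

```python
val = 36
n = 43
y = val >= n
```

Comparison operators return bool

bool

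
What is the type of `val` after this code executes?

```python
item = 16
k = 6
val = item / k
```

int / int always returns float in Python 3 (16 / 6 = 2.66667)

float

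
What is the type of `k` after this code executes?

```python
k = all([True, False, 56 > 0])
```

all() returns bool

bool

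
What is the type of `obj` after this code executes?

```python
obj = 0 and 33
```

'and' returns the first falsy value (0, which is int)

int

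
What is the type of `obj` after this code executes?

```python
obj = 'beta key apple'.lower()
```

str.lower() returns str

str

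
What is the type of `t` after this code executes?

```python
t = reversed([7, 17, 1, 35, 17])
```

reversed() on a list returns a list_reverseiterator

list_reverseiterator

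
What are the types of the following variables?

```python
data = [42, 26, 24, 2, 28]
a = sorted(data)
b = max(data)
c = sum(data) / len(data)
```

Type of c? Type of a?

int / int returns float; sorted() returns list

float, list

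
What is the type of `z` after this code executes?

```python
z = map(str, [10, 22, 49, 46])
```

map() returns a map iterator object

map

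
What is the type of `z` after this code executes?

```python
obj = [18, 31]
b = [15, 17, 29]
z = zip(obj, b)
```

zip() returns a zip iterator object

zip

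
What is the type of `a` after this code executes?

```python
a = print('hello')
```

print() returns None

NoneType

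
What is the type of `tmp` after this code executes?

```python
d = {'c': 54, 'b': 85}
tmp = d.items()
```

dict.items() returns a dict_items view

dict_items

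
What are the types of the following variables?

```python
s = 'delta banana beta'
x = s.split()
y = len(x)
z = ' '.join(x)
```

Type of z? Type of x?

str.join() returns str; str.split() returns list

str, list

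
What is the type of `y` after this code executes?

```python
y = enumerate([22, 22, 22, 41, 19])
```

enumerate() returns an enumerate iterator object

enumerate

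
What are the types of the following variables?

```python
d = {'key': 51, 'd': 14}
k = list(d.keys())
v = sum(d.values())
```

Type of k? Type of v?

list(...) returns list; sum of int values returns int

list, int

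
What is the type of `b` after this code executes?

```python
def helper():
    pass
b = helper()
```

A function with no return statement returns None

NoneType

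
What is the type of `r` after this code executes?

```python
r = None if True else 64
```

Ternary: condition is True, if branch (None) taken → NoneType

NoneType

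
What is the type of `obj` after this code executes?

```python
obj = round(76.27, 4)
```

round() with ndigits arg returns float

float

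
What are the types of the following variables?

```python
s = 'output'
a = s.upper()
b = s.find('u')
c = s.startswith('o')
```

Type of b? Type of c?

str.find() returns int; str.startswith() returns bool

int, bool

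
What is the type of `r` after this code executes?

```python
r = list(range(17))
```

list(range(...)) returns list

list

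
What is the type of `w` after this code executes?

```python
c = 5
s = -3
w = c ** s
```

int ** negative int returns float

float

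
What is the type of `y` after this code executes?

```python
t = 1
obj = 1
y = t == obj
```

Equality comparison returns bool

bool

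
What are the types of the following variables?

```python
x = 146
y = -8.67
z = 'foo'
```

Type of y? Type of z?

y is float; z is str

float, str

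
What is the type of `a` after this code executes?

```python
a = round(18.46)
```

round() with no ndigits arg returns int

int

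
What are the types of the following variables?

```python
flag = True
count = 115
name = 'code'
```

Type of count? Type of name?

count is int; name is str

int, str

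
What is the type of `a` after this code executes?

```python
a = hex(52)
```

hex() returns str representation

str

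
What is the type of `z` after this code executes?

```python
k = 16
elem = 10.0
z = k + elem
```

int + float returns float (16 + 10.0 = 26.0)

float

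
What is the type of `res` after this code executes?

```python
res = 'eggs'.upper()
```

str.upper() returns str

str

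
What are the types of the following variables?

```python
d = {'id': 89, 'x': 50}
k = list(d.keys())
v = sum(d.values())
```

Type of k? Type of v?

list(...) returns list; sum of int values returns int

list, int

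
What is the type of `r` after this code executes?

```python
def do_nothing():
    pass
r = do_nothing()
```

A function with no return statement returns None

NoneType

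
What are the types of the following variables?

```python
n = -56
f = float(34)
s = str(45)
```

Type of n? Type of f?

n is int; f is float

int, float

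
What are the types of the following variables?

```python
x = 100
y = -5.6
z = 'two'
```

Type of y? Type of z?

y is float; z is str

float, str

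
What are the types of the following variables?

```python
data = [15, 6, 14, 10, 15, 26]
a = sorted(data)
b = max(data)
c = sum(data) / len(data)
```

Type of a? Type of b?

sorted() returns list; max of ints returns int

list, int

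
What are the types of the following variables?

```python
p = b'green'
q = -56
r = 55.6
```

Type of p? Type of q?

p is bytes; q is int

bytes, int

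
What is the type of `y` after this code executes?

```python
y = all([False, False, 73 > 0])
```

all() returns bool

bool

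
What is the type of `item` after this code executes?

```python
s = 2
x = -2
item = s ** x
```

int ** negative int returns float

float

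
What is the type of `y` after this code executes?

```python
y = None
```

None has type NoneType

NoneType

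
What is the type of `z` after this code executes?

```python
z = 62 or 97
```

'or' returns the first truthy value (62, which is int)

int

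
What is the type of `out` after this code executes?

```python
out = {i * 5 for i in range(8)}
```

A set comprehension {expr for x in iterable} produces a set

set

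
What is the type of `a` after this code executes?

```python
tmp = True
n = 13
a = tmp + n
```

bool + int returns int (True is 1, so 1 + 13 = 14)

int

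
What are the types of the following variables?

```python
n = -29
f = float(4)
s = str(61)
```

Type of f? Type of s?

f is float; s is str

float, str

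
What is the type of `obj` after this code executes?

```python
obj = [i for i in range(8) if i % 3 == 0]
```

A list comprehension [...] produces a list

list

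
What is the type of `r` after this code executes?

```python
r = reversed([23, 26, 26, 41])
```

reversed() on a list returns a list_reverseiterator

list_reverseiterator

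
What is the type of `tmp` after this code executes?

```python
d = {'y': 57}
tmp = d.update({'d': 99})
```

dict.update() returns None

NoneType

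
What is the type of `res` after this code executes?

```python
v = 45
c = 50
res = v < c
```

Comparison operators return bool

bool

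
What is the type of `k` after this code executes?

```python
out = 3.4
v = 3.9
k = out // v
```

float // float returns float (floor division preserves float type)

float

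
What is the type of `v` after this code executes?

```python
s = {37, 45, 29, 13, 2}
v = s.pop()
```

Popping from a set of ints returns int

int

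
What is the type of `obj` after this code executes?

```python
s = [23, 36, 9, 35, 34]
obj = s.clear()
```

list.clear() returns None

NoneType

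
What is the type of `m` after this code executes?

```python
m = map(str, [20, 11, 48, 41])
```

map() returns a map iterator object

map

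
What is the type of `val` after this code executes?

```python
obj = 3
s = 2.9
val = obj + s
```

int + float returns float (3 + 2.9 = 5.9)

float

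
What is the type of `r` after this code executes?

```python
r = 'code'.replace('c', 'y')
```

str.replace() returns str

str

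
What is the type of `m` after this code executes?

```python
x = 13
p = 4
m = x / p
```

int / int always returns float in Python 3 (13 / 4 = 3.25)

float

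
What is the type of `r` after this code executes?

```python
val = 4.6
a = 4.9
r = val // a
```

float // float returns float (floor division preserves float type)

float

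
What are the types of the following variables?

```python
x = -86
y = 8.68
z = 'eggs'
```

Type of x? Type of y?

x is int; y is float

int, float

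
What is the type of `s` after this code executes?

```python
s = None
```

None has type NoneType

NoneType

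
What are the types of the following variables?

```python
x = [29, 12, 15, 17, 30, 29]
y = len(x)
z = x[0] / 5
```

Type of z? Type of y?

int / int returns float; len() returns int

float, int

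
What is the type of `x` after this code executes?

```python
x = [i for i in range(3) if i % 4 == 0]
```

A list comprehension [...] produces a list

list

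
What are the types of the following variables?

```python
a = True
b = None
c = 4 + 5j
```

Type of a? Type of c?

a is bool; c is complex

bool, complex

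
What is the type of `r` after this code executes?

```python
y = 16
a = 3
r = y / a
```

int / int always returns float in Python 3 (16 / 3 = 5.33333)

float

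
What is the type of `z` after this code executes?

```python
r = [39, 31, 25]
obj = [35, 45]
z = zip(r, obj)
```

zip() returns a zip iterator object

zip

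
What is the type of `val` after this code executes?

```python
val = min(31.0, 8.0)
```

min() of floats returns float

float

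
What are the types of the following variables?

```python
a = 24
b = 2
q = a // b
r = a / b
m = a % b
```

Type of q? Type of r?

int // int returns int; int / int returns float

int, float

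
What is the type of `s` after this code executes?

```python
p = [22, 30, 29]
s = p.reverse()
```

list.reverse() returns None

NoneType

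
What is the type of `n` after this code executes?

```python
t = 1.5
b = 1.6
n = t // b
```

float // float returns float (floor division preserves float type)

float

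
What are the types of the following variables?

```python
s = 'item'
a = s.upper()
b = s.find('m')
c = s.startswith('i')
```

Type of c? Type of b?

str.startswith() returns bool; str.find() returns int

bool, int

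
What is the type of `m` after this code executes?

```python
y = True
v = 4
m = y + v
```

bool + int returns int (True is 1, so 1 + 4 = 5)

int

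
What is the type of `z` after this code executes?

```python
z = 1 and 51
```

'and' returns the last value when all truthy (51, which is int)

int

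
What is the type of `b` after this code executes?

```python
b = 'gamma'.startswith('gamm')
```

str.startswith() returns bool

bool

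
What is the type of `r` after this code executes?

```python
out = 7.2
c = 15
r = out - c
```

float - int returns float (7.2 - 15 = -7.8)

float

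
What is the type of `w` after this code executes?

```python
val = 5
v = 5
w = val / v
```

int / int always returns float in Python 3 (5 / 5 = 1)

float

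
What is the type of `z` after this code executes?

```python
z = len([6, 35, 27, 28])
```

len() always returns int

int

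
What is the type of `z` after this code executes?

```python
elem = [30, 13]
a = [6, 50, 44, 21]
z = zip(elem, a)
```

zip() returns a zip iterator object

zip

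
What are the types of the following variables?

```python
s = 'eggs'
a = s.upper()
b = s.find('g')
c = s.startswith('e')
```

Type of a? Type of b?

str.upper() returns str; str.find() returns int

str, int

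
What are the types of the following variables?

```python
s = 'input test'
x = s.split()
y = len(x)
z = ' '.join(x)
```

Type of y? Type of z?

len() returns int; str.join() returns str

int, str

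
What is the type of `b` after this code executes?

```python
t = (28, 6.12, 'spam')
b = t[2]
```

Index 2 of tuple is 'spam' which is str

str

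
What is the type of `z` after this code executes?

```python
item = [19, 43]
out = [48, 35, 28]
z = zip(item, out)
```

zip() returns a zip iterator object

zip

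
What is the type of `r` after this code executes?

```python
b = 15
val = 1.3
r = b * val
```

int * float returns float (15 * 1.3 = 19.5)

float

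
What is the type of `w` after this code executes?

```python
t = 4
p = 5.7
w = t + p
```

int + float returns float (4 + 5.7 = 9.7)

float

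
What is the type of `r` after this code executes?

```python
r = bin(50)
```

bin() returns str representation

str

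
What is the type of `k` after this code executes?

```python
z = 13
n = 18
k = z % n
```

int % int returns int (13 % 18 = 13)

int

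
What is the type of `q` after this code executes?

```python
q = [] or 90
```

'or' returns first truthy value (90, which is int)

int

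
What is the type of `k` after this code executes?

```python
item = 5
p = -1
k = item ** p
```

int ** negative int returns float

float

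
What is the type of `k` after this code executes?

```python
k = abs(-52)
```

abs() of int returns int

int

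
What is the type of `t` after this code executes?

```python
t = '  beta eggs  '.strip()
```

str.strip() returns str

str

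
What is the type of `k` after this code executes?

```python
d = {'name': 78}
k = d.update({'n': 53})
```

dict.update() returns None

NoneType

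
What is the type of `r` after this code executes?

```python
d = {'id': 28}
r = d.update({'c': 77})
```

dict.update() returns None

NoneType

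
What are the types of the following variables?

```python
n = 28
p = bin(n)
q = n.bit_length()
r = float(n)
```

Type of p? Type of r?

bin() returns str; float() returns float

str, float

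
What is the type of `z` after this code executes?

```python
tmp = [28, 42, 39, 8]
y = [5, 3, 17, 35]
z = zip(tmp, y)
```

zip() returns a zip iterator object

zip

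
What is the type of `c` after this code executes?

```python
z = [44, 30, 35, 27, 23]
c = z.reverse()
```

list.reverse() returns None

NoneType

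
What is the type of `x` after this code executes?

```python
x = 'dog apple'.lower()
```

str.lower() returns str

str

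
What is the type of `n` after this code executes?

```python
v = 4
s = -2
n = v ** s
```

int ** negative int returns float

float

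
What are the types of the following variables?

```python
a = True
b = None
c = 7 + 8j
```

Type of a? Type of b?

a is bool; b is NoneType

bool, NoneType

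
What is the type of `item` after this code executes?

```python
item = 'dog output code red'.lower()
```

str.lower() returns str

str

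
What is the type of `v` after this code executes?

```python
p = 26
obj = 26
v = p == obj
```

Equality comparison returns bool

bool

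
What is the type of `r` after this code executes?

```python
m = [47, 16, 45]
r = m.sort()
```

list.sort() returns None (sorts in place)

NoneType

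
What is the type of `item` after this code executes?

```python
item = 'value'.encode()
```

str.encode() returns bytes

bytes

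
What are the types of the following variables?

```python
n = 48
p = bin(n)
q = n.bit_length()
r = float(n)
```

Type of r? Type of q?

float() returns float; int.bit_length() returns int

float, int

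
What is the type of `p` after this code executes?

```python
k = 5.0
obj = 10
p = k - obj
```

float - int returns float (5.0 - 10 = -5.0)

float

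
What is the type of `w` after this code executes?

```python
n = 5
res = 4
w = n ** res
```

int ** positive int returns int (5 ** 4 = 625)

int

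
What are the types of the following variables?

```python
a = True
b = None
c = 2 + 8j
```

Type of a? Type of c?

a is bool; c is complex

bool, complex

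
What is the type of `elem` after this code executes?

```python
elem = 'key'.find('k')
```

str.find() returns int (index, or -1)

int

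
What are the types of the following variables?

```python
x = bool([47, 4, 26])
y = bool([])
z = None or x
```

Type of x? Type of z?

bool() returns bool; None or <bool> returns the bool

bool, bool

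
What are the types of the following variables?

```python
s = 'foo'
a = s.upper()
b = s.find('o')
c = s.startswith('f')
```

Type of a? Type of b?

str.upper() returns str; str.find() returns int

str, int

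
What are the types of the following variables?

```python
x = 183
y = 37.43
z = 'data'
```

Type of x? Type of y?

x is int; y is float

int, float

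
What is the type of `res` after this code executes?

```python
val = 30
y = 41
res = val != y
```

Comparison operators return bool

bool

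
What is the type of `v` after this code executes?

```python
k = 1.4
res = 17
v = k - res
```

float - int returns float (1.4 - 17 = -15.6)

float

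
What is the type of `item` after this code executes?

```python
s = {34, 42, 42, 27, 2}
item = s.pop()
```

Popping from a set of ints returns int

int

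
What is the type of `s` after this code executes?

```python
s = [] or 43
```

'or' returns first truthy value (43, which is int)

int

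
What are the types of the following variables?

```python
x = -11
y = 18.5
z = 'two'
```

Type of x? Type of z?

x is int; z is str

int, str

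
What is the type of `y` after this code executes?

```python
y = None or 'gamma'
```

'or' with None returns the other value ('gamma', str)

str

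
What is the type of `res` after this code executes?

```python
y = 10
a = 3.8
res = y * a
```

int * float returns float (10 * 3.8 = 38.0)

float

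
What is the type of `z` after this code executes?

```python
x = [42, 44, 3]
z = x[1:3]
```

Slicing a list always returns a list

list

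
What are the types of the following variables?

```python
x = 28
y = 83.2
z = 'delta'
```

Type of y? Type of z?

y is float; z is str

float, str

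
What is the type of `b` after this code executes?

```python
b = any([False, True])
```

any() returns bool

bool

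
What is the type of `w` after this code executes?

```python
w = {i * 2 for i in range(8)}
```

A set comprehension {expr for x in iterable} produces a set

set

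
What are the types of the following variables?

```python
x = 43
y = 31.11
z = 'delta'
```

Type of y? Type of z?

y is float; z is str

float, str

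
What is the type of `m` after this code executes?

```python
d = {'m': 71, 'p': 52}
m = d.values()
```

.values() returns a dict_values view object

dict_values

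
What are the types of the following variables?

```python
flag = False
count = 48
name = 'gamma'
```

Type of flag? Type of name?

flag is bool; name is str

bool, str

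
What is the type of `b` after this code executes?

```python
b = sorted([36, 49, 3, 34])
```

sorted() always returns list

list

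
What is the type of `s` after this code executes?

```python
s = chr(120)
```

chr() returns str (single character)

str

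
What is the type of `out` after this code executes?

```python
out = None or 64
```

'or' with None returns the other value (64, int)

int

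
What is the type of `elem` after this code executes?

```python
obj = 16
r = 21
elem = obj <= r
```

Comparison operators return bool

bool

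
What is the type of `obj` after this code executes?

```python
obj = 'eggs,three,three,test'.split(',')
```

str.split() returns list

list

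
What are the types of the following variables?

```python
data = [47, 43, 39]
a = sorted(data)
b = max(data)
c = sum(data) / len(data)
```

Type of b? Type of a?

max of ints returns int; sorted() returns list

int, list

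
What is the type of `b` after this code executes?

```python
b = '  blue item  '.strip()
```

str.strip() returns str

str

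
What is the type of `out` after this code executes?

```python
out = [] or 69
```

'or' returns first truthy value (69, which is int)

int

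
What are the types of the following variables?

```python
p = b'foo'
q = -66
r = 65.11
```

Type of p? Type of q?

p is bytes; q is int

bytes, int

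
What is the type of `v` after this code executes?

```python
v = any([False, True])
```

any() returns bool

bool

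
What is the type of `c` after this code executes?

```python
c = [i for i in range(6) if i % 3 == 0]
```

A list comprehension [...] produces a list

list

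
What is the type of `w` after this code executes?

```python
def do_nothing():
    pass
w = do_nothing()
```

A function with no return statement returns None

NoneType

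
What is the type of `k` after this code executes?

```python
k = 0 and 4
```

'and' returns the first falsy value (0, which is int)

int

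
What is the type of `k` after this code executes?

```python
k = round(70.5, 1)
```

round() with ndigits arg returns float

float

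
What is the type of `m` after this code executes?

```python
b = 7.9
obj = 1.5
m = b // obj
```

float // float returns float (floor division preserves float type)

float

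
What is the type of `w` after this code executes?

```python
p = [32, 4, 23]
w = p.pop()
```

list.pop() returns the popped element (int here)

int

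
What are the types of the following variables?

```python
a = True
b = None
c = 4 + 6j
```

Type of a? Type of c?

a is bool; c is complex

bool, complex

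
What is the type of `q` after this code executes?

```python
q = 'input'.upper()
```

str.upper() returns str

str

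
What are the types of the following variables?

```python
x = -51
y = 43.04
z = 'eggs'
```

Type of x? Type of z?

x is int; z is str

int, str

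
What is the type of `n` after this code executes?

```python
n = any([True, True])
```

any() returns bool

bool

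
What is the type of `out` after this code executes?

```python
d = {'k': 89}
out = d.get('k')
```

dict.get() returns the value (int) when key is found

int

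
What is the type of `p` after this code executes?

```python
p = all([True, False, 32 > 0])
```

all() returns bool

bool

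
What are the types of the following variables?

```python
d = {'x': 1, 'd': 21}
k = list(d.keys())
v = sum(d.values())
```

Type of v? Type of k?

sum of int values returns int; list(...) returns list

int, list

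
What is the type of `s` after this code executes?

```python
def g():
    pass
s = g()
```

A function with no return statement returns None

NoneType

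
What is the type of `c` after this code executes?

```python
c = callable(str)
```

callable() returns bool

bool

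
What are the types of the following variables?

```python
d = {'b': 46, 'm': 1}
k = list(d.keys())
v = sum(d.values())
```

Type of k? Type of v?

list(...) returns list; sum of int values returns int

list, int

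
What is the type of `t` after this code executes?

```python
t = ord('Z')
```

ord() returns int (Unicode code point)

int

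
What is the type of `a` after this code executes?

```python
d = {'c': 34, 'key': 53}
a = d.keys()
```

.keys() returns a dict_keys view object

dict_keys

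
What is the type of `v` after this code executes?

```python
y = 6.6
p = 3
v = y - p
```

float - int returns float (6.6 - 3 = 3.6)

float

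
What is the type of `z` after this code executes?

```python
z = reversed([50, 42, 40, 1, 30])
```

reversed() on a list returns a list_reverseiterator

list_reverseiterator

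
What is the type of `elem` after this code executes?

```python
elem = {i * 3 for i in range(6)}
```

A set comprehension {expr for x in iterable} produces a set

set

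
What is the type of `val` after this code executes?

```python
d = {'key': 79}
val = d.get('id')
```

dict.get() returns None when key 'id' is not found and no default given

NoneType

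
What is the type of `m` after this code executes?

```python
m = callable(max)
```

callable() returns bool

bool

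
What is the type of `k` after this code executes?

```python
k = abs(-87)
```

abs() of int returns int

int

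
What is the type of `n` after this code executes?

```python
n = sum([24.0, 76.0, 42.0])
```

sum() of floats returns float

float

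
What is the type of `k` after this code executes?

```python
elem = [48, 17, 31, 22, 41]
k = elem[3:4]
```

Slicing a list always returns a list

list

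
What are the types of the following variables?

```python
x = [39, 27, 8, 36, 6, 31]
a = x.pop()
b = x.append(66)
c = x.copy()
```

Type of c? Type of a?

list.copy() returns list; list.pop() returns the element (int)

list, int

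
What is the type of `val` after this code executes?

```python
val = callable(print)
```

callable() returns bool

bool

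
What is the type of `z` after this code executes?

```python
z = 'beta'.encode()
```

str.encode() returns bytes

bytes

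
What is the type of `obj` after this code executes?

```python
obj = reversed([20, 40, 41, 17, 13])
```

reversed() on a list returns a list_reverseiterator

list_reverseiterator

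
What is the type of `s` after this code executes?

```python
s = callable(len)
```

callable() returns bool

bool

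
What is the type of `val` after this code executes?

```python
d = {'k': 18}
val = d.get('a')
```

dict.get() returns None when key 'a' is not found and no default given

NoneType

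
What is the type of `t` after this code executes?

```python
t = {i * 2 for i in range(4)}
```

A set comprehension {expr for x in iterable} produces a set

set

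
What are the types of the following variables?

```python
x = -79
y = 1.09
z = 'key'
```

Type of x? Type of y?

x is int; y is float

int, float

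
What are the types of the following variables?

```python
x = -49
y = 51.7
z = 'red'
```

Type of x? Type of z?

x is int; z is str

int, str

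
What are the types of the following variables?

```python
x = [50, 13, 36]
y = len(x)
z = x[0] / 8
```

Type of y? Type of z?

len() returns int; int / int returns float

int, float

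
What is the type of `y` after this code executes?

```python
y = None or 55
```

'or' with None returns the other value (55, int)

int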